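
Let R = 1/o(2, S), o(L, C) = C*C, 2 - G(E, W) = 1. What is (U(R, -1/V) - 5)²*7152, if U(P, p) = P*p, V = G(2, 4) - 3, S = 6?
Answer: 19203269/108 ≈ 1.7781e+5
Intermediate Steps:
G(E, W) = 1 (G(E, W) = 2 - 1*1 = 2 - 1 = 1)
V = -2 (V = 1 - 3 = -2)
o(L, C) = C²
R = 1/36 (R = 1/(6²) = 1/36 ≈ 0.027778)
(U(R, -1/V) - 5)²*7152 = ((-1/(-2))/36 - 5)²*7152 = ((-1*(-½))/36 - 5)²*7152 = ((1/36)*(½) - 5)²*7152 = (1/72 - 5)²*7152 = (-359/72)²*7152 = (128881/5184)*7152 = 19203269/108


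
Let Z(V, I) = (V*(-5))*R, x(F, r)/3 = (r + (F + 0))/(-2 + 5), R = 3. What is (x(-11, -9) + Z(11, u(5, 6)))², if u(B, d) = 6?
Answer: 34225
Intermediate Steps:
x(F, r) = F + r (x(F, r) = 3*((r + (F + 0))/(-2 + 5)) = 3*((r + F)/3) = 3*((F + r)*(⅓)) = 3*(F/3 + r/3) = F + r)
Z(V, I) = -15*V (Z(V, I) = (V*(-5))*3 = -5*V*3 = -15*V)
(x(-11, -9) + Z(11, u(5, 6)))² = ((-11 - 9) - 15*11)² = (-20 - 165)² = (-185)² = 34225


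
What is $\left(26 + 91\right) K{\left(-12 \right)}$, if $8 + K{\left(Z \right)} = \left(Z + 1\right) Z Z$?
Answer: $-186264$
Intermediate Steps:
$K{\left(Z \right)} = -8 + Z^{2} \left(1 + Z\right)$ ($K{\left(Z \right)} = -8 + \left(Z + 1\right) Z Z = -8 + \left(1 + Z\right) Z^{2} = -8 + Z^{2} \left(1 + Z\right)$)
$\left(26 + 91\right) K{\left(-12 \right)} = \left(26 + 91\right) \left(-8 + \left(-12\right)^{2} + \left(-12\right)^{3}\right) = 117 \left(-8 + 144 - 1728\right) = 117 \left(-1592\right) = -186264$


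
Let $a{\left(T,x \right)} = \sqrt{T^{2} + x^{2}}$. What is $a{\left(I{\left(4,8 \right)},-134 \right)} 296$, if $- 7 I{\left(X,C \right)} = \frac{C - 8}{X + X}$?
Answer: $39664$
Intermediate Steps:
$I{\left(X,C \right)} = - \frac{-8 + C}{14 X}$ ($I{\left(X,C \right)} = - \frac{\left(C - 8\right) \frac{1}{X + X}}{7} = - \frac{\left(-8 + C\right) \frac{1}{2 X}}{7} = - \frac{\frac{1}{2} \frac{1}{X} \left(-8 + C\right)}{7} = - \frac{-8 + C}{14 X}$)
$a{\left(I{\left(4,8 \right)},-134 \right)} 296 = \sqrt{\left(\frac{8 - 8}{14 \cdot 4}\right)^{2} + \left(-134\right)^{2}} \cdot 296 = \sqrt{\left(\frac{1}{14} \cdot \frac{1}{4} \left(8 - 8\right)\right)^{2} + 17956} \cdot 296 = \sqrt{\left(\frac{1}{14} \cdot \frac{1}{4} \cdot 0\right)^{2} + 17956} \cdot 296 = \sqrt{0^{2} + 17956} \cdot 296 = \sqrt{0 + 17956} \cdot 296 = \sqrt{17956} \cdot 296 = 134 \cdot 296 = 39664$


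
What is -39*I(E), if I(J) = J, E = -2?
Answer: 78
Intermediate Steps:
-39*I(E) = -39*(-2) = 78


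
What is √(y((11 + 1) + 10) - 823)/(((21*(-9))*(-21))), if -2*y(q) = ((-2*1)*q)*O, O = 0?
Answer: I*√823/3969 ≈ 0.007228*I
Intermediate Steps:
y(q) = 0 (y(q) = -(-2*1)*q*0/2 = -(-2*q)*0/2 = -½*0 = 0)
√(y((11 + 1) + 10) - 823)/(((21*(-9))*(-21))) = √(0 - 823)/(((21*(-9))*(-21))) = √(-823)/((-189*(-21))) = (I*√823)/3969 = (I*√823)*(1/3969) = I*√823/3969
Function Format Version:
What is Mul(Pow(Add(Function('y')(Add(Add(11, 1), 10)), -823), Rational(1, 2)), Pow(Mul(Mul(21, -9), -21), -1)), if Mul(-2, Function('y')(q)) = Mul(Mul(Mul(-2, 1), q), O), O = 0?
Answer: Mul(Rational(1, 3969), I, Pow(823, Rational(1, 2))) ≈ Mul(0.0072280, I)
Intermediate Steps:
Function('y')(q) = 0 (Function('y')(q) = Mul(Rational(-1, 2), Mul(Mul(Mul(-2, 1), q), 0)) = Mul(Rational(-1, 2), Mul(Mul(-2, q), 0)) = Mul(Rational(-1, 2), 0) = 0)
Mul(Pow(Add(Function('y')(Add(Add(11, 1), 10)), -823), Rational(1, 2)), Pow(Mul(Mul(21, -9), -21), -1)) = Mul(Pow(Add(0, -823), Rational(1, 2)), Pow(Mul(Mul(21, -9), -21), -1)) = Mul(Pow(-823, Rational(1, 2)), Pow(Mul(-189, -21), -1)) = Mul(Mul(I, Pow(823, Rational(1, 2))), Pow(3969, -1)) = Mul(Mul(I, Pow(823, Rational(1, 2))), Rational(1, 3969)) = Mul(Rational(1, 3969), I, Pow(823, Rational(1, 2)))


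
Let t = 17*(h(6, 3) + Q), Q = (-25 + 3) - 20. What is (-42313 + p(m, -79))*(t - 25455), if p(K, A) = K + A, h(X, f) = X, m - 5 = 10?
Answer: 1104641259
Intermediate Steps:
m = 15 (m = 5 + 10 = 15)
Q = -42 (Q = -22 - 20 = -42)
t = -612 (t = 17*(6 - 42) = 17*(-36) = -612)
p(K, A) = A + K
(-42313 + p(m, -79))*(t - 25455) = (-42313 + (-79 + 15))*(-612 - 25455) = (-42313 - 64)*(-26067) = -42377*(-26067) = 1104641259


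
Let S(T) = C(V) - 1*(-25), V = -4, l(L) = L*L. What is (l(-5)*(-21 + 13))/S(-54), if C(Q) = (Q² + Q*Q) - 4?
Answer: -200/53 ≈ -3.7736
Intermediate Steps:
l(L) = L²
C(Q) = -4 + 2*Q² (C(Q) = (Q² + Q²) - 4 = 2*Q² - 4 = -4 + 2*Q²)
S(T) = 53 (S(T) = (-4 + 2*(-4)²) - 1*(-25) = (-4 + 2*16) + 25 = (-4 + 32) + 25 = 28 + 25 = 53)
(l(-5)*(-21 + 13))/S(-54) = ((-5)²*(-21 + 13))/53 = (25*(-8))*(1/53) = -200*1/53 = -200/53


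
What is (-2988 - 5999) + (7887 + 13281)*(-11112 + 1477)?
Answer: -203962667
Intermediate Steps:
(-2988 - 5999) + (7887 + 13281)*(-11112 + 1477) = -8987 + 21168*(-9635) = -8987 - 203953680 = -203962667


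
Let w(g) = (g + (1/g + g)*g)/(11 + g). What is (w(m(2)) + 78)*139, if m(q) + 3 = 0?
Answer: 87709/8 ≈ 10964.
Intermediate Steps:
m(q) = -3 (m(q) = -3 + 0 = -3)
w(g) = (g + g*(g + 1/g))/(11 + g) (w(g) = (g + (1/g + g)*g)/(11 + g) = (g + (g + 1/g)*g)/(11 + g) = (g + g*(g + 1/g))/(11 + g))
(w(m(2)) + 78)*139 = ((1 - 3 + (-3)²)/(11 - 3) + 78)*139 = ((1 - 3 + 9)/8 + 78)*139 = ((⅛)*7 + 78)*139 = (7/8 + 78)*139 = (631/8)*139 = 87709/8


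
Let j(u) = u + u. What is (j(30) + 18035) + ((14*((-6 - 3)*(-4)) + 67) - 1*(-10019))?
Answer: 28685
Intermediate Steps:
j(u) = 2*u
(j(30) + 18035) + ((14*((-6 - 3)*(-4)) + 67) - 1*(-10019)) = (2*30 + 18035) + ((14*((-6 - 3)*(-4)) + 67) - 1*(-10019)) = (60 + 18035) + ((14*(-9*(-4)) + 67) + 10019) = 18095 + ((14*36 + 67) + 10019) = 18095 + ((504 + 67) + 10019) = 18095 + (571 + 10019) = 18095 + 10590 = 28685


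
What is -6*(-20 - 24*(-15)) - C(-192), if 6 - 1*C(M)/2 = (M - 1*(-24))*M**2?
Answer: -12388356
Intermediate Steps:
C(M) = 12 - 2*M**2*(24 + M) (C(M) = 12 - 2*(M - 1*(-24))*M**2 = 12 - 2*(M + 24)*M**2 = 12 - 2*(24 + M)*M**2 = 12 - 2*M**2*(24 + M))
-6*(-20 - 24*(-15)) - C(-192) = -6*(-20 - 24*(-15)) - (12 - 48*(-192)**2 - 2*(-192)**3) = -6*(-20 + 360) - (12 - 48*36864 - 2*(-7077888)) = -6*340 - (12 - 1769472 + 14155776) = -2040 - 1*12386316 = -2040 - 12386316 = -12388356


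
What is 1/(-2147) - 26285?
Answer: -56433896/2147 ≈ -26285.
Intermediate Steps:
1/(-2147) - 26285 = -1/2147 - 26285 = -56433896/2147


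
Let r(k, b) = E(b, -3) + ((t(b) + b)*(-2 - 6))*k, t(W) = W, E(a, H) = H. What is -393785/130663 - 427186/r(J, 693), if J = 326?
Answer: -1367593691117/472306370133 ≈ -2.8956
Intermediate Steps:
r(k, b) = -3 - 16*b*k (r(k, b) = -3 + ((b + b)*(-2 - 6))*k = -3 + ((2*b)*(-8))*k = -3 + (-16*b)*k = -3 - 16*b*k)
-393785/130663 - 427186/r(J, 693) = -393785/130663 - 427186/(-3 - 16*693*326) = -393785*1/130663 - 427186/(-3 - 3614688) = -393785/130663 - 427186/(-3614691) = -393785/130663 - 427186*(-1/3614691) = -393785/130663 + 427186/3614691 = -1367593691117/472306370133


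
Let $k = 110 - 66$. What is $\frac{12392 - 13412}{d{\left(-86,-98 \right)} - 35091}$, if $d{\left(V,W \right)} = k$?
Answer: $\frac{1020}{35047} \approx 0.029104$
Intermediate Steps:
$k = 44$
$d{\left(V,W \right)} = 44$
$\frac{12392 - 13412}{d{\left(-86,-98 \right)} - 35091} = \frac{12392 - 13412}{44 - 35091} = - \frac{1020}{-35047} = \left(-1020\right) \left(- \frac{1}{35047}\right) = \frac{1020}{35047}$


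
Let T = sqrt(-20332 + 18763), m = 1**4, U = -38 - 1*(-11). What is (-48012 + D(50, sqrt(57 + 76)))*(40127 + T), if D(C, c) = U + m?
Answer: -1927620826 - 48038*I*sqrt(1569) ≈ -1.9276e+9 - 1.9028e+6*I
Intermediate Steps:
U = -27 (U = -38 + 11 = -27)
m = 1
T = I*sqrt(1569) (T = sqrt(-1569) = I*sqrt(1569) ≈ 39.611*I)
D(C, c) = -26 (D(C, c) = -27 + 1 = -26)
(-48012 + D(50, sqrt(57 + 76)))*(40127 + T) = (-48012 - 26)*(40127 + I*sqrt(1569)) = -48038*(40127 + I*sqrt(1569)) = -1927620826 - 48038*I*sqrt(1569)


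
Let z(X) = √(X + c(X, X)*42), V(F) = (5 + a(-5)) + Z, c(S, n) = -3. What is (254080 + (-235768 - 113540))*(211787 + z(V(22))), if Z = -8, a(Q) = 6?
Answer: -20168052436 - 95228*I*√123 ≈ -2.0168e+10 - 1.0561e+6*I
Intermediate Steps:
V(F) = 3 (V(F) = (5 + 6) - 8 = 11 - 8 = 3)
z(X) = √(-126 + X) (z(X) = √(X - 3*42) = √(X - 126) = √(-126 + X))
(254080 + (-235768 - 113540))*(211787 + z(V(22))) = (254080 + (-235768 - 113540))*(211787 + √(-126 + 3)) = (254080 - 349308)*(211787 + √(-123)) = -95228*(211787 + I*√123) = -20168052436 - 95228*I*√123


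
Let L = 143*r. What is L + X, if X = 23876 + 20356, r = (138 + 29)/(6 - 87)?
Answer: 3558911/81 ≈ 43937.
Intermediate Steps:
r = -167/81 (r = 167/(-81) = 167*(-1/81) = -167/81 ≈ -2.0617)
L = -23881/81 (L = 143*(-167/81) = -23881/81 ≈ -294.83)
X = 44232
L + X = -23881/81 + 44232 = 3558911/81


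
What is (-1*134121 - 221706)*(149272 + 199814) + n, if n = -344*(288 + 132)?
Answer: -124214368602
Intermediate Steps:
n = -144480 (n = -344*420 = -144480)
(-1*134121 - 221706)*(149272 + 199814) + n = (-1*134121 - 221706)*(149272 + 199814) - 144480 = (-134121 - 221706)*349086 - 144480 = -355827*349086 - 144480 = -124214224122 - 144480 = -124214368602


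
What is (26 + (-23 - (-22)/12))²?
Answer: 841/36 ≈ 23.361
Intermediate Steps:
(26 + (-23 - (-22)/12))² = (26 + (-23 - 1*(-11/6)))² = (26 + (-23 + 11/6))² = (26 - 127/6)² = (29/6)² = 841/36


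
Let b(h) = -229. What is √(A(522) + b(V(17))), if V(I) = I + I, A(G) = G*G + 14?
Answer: √272269 ≈ 521.79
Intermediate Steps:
A(G) = 14 + G² (A(G) = G² + 14 = 14 + G²)
V(I) = 2*I
√(A(522) + b(V(17))) = √((14 + 522²) - 229) = √((14 + 272484) - 229) = √(272498 - 229) = √272269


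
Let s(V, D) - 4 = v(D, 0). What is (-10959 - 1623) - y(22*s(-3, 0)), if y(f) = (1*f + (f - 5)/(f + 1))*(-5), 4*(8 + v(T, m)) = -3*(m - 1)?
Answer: -1215803/94 ≈ -12934.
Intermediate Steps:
v(T, m) = -29/4 - 3*m/4 (v(T, m) = -8 + (-3*(m - 1))/4 = -8 + (-3*(-1 + m))/4 = -8 + (3 - 3*m)/4 = -8 + (3/4 - 3*m/4) = -29/4 - 3*m/4)
s(V, D) = -13/4 (s(V, D) = 4 + (-29/4 - 3/4*0) = 4 + (-29/4 + 0) = 4 - 29/4 = -13/4)
y(f) = -5*f - 5*(-5 + f)/(1 + f) (y(f) = (f + (-5 + f)/(1 + f))*(-5) = -5*f - 5*(-5 + f)/(1 + f))
(-10959 - 1623) - y(22*s(-3, 0)) = (-10959 - 1623) - 5*(5 - (22*(-13/4))**2 - 44*(-13)/4)/(1 + 22*(-13/4)) = -12582 - 5*(5 - (-143/2)**2 - 2*(-143/2))/(1 - 143/2) = -12582 - 5*(5 - 1*20449/4 + 143)/(-141/2) = -12582 - 5*(-2)*(5 - 20449/4 + 143)/141 = -12582 - 5*(-2)*(-19857)/(141*4) = -12582 - 1*33095/94 = -12582 - 33095/94 = -1215803/94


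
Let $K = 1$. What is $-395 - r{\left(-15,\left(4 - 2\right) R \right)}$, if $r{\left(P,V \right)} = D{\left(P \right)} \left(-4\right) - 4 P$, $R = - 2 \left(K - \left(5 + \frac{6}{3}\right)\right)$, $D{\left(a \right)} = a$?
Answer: $-515$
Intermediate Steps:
$R = 12$ ($R = - 2 \left(1 - \left(5 + \frac{6}{3}\right)\right) = - 2 \left(1 - \left(5 + 6 \cdot \frac{1}{3}\right)\right) = - 2 \left(1 - 7\right) = \left(-2\right) \left(-6\right) = 12$)
$r{\left(P,V \right)} = - 8 P$ ($r{\left(P,V \right)} = P \left(-4\right) - 4 P = - 4 P - 4 P = - 8 P$)
$-395 - r{\left(-15,\left(4 - 2\right) R \right)} = -395 - \left(-8\right) \left(-15\right) = -395 - 120 = -515$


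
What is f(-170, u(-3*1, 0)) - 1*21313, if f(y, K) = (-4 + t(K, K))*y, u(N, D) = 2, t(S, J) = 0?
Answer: -20633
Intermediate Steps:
f(y, K) = -4*y (f(y, K) = (-4 + 0)*y = -4*y)
f(-170, u(-3*1, 0)) - 1*21313 = -4*(-170) - 1*21313 = 680 - 21313 = -20633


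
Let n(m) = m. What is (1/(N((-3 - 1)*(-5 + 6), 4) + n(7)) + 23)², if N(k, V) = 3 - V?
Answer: 19321/36 ≈ 536.69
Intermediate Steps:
(1/(N((-3 - 1)*(-5 + 6), 4) + n(7)) + 23)² = (1/((3 - 1*4) + 7) + 23)² = (1/((3 - 4) + 7) + 23)² = (1/(-1 + 7) + 23)² = (1/6 + 23)² = (⅙ + 23)² = (139/6)² = 19321/36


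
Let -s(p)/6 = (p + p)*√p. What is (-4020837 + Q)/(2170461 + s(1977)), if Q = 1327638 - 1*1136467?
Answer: -2770713565342/1199396549523 - 10094999576*√1977/399798849841 ≈ -3.4328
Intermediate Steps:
s(p) = -12*p^(3/2) (s(p) = -6*(p + p)*√p = -6*2*p*√p = -12*p^(3/2))
Q = 191171 (Q = 1327638 - 1136467 = 191171)
(-4020837 + Q)/(2170461 + s(1977)) = (-4020837 + 191171)/(2170461 - 23724*√1977) = -3829666/(2170461 - 23724*√1977)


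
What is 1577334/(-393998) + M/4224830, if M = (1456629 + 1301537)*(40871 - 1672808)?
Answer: -40305727313483094/37831240235 ≈ -1.0654e+6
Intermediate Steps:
M = -4501153147542 (M = 2758166*(-1631937) = -4501153147542)
1577334/(-393998) + M/4224830 = 1577334/(-393998) - 4501153147542/4224830 = 1577334*(-1/393998) - 4501153147542*1/4224830 = -71697/17909 - 2250576573771/2112415 = -40305727313483094/37831240235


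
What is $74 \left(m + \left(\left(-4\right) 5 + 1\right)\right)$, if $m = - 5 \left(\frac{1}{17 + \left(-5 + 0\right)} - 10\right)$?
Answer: $\frac{13579}{6} \approx 2263.2$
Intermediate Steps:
$m = \frac{595}{12}$ ($m = - 5 \left(\frac{1}{17 - 5} - 10\right) = - 5 \left(\frac{1}{12} - 10\right) = \left(-5\right) \left(- \frac{119}{12}\right) = \frac{595}{12} \approx 49.583$)
$74 \left(m + \left(\left(-4\right) 5 + 1\right)\right) = 74 \left(\frac{595}{12} + \left(\left(-4\right) 5 + 1\right)\right) = 74 \left(\frac{595}{12} + \left(-20 + 1\right)\right) = 74 \left(\frac{595}{12} - 19\right) = 74 \cdot \frac{367}{12} = \frac{13579}{6}$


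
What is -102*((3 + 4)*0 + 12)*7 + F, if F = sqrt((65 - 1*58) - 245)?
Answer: -8568 + I*sqrt(238) ≈ -8568.0 + 15.427*I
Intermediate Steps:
F = I*sqrt(238) (F = sqrt((65 - 58) - 245) = sqrt(7 - 245) = sqrt(-238) = I*sqrt(238) ≈ 15.427*I)
-102*((3 + 4)*0 + 12)*7 + F = -102*((3 + 4)*0 + 12)*7 + I*sqrt(238) = -102*(7*0 + 12)*7 + I*sqrt(238) = -102*(0 + 12)*7 + I*sqrt(238) = -1224*7 + I*sqrt(238) = -102*84 + I*sqrt(238) = -8568 + I*sqrt(238)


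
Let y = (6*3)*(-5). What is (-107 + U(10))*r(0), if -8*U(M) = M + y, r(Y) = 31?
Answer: -3007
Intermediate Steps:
y = -90 (y = 18*(-5) = -90)
U(M) = 45/4 - M/8 (U(M) = -(M - 90)/8 = -(-90 + M)/8 = 45/4 - M/8)
(-107 + U(10))*r(0) = (-107 + (45/4 - ⅛*10))*31 = (-107 + (45/4 - 5/4))*31 = (-107 + 10)*31 = -97*31 = -3007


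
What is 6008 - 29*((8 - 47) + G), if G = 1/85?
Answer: 606786/85 ≈ 7138.7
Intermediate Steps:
G = 1/85 ≈ 0.011765
6008 - 29*((8 - 47) + G) = 6008 - 29*((8 - 47) + 1/85) = 6008 - 29*(-39 + 1/85) = 6008 - 29*(-3314)/85 = 6008 - 1*(-96106/85) = 6008 + 96106/85 = 606786/85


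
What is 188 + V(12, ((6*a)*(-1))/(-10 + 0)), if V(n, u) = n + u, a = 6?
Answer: 1018/5 ≈ 203.60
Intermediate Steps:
188 + V(12, ((6*a)*(-1))/(-10 + 0)) = 188 + (12 + ((6*6)*(-1))/(-10 + 0)) = 188 + (12 + (36*(-1))/(-10)) = 188 + (12 - ⅒*(-36)) = 188 + (12 + 18/5) = 188 + 78/5 = 1018/5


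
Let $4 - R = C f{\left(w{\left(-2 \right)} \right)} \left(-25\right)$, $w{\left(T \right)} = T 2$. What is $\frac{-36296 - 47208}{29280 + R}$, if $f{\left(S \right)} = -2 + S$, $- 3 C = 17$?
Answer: $- \frac{41752}{15067} \approx -2.7711$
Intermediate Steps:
$C = - \frac{17}{3}$ ($C = \left(- \frac{1}{3}\right) 17 = - \frac{17}{3} \approx -5.6667$)
$w{\left(T \right)} = 2 T$
$R = 854$ ($R = 4 - - \frac{17 \left(-2 + 2 \left(-2\right)\right)}{3} \left(-25\right) = 4 - - \frac{17 \left(-2 - 4\right)}{3} \left(-25\right) = 4 - \left(- \frac{17}{3}\right) \left(-6\right) \left(-25\right) = 4 - 34 \left(-25\right) = 4 - -850 = 4 + 850 = 854$)
$\frac{-36296 - 47208}{29280 + R} = \frac{-36296 - 47208}{29280 + 854} = \frac{-36296 - 47208}{30134} = \left(-83504\right) \frac{1}{30134} = - \frac{41752}{15067}$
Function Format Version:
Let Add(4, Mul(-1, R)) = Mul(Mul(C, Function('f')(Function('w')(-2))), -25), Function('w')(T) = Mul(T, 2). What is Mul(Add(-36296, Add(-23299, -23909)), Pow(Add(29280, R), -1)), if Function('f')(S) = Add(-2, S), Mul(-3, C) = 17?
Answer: Rational(-41752, 15067) ≈ -2.7711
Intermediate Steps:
C = Rational(-17, 3) (C = Mul(Rational(-1, 3), 17) = Rational(-17, 3) ≈ -5.6667)
Function('w')(T) = Mul(2, T)
R = 854 (R = Add(4, Mul(-1, Mul(Mul(Rational(-17, 3), Add(-2, Mul(2, -2))), -25))) = Add(4, Mul(-1, Mul(Mul(Rational(-17, 3), Add(-2, -4)), -25))) = Add(4, Mul(-1, Mul(Mul(Rational(-17, 3), -6), -25))) = Add(4, Mul(-1, Mul(34, -25))) = Add(4, Mul(-1, -850)) = Add(4, 850) = 854)
Mul(Add(-36296, Add(-23299, -23909)), Pow(Add(29280, R), -1)) = Mul(Add(-36296, Add(-23299, -23909)), Pow(Add(29280, 854), -1)) = Mul(Add(-36296, -47208), Pow(30134, -1)) = Mul(-83504, Rational(1, 30134)) = Rational(-41752, 15067)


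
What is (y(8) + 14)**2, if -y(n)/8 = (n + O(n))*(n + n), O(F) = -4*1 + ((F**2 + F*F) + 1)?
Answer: 289340100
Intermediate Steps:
O(F) = -3 + 2*F**2 (O(F) = -4 + ((F**2 + F**2) + 1) = -4 + (2*F**2 + 1) = -4 + (1 + 2*F**2) = -3 + 2*F**2)
y(n) = -16*n*(-3 + n + 2*n**2) (y(n) = -8*(n + (-3 + 2*n**2))*(n + n) = -8*(-3 + n + 2*n**2)*2*n = -16*n*(-3 + n + 2*n**2))
(y(8) + 14)**2 = (16*8*(3 - 1*8 - 2*8**2) + 14)**2 = (16*8*(3 - 8 - 2*64) + 14)**2 = (16*8*(3 - 8 - 128) + 14)**2 = (16*8*(-133) + 14)**2 = (-17024 + 14)**2 = (-17010)**2 = 289340100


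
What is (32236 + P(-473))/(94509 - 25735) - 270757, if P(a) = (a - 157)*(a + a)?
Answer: -9310206851/34387 ≈ -2.7075e+5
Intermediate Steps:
P(a) = 2*a*(-157 + a) (P(a) = (-157 + a)*(2*a) = 2*a*(-157 + a))
(32236 + P(-473))/(94509 - 25735) - 270757 = (32236 + 2*(-473)*(-157 - 473))/(94509 - 25735) - 270757 = (32236 + 2*(-473)*(-630))/68774 - 270757 = (32236 + 595980)*(1/68774) - 270757 = 628216*(1/68774) - 270757 = 314108/34387 - 270757 = -9310206851/34387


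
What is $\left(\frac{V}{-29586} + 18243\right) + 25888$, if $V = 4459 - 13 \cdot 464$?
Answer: $\frac{1305661339}{29586} \approx 44131.0$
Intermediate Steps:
$V = -1573$ ($V = 4459 - 6032 = -1573$)
$\left(\frac{V}{-29586} + 18243\right) + 25888 = \left(- \frac{1573}{-29586} + 18243\right) + 25888 = \left(\left(-1573\right) \left(- \frac{1}{29586}\right) + 18243\right) + 25888 = \left(\frac{1573}{29586} + 18243\right) + 25888 = \frac{539738971}{29586} + 25888 = \frac{1305661339}{29586}$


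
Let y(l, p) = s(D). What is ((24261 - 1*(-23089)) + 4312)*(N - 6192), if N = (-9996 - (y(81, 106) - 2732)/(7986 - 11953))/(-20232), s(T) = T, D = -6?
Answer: -6418130324090459/20065086 ≈ -3.1987e+8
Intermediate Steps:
y(l, p) = -6
N = 19828435/40130172 (N = (-9996 - (-6 - 2732)/(7986 - 11953))/(-20232) = (-9996 - (-2738)/(-3967))*(-1/20232) = (-9996 - (-2738)*(-1)/3967)*(-1/20232) = (-9996 - 1*2738/3967)*(-1/20232) = (-9996 - 2738/3967)*(-1/20232) = -39656870/3967*(-1/20232) = 19828435/40130172 ≈ 0.49410)
((24261 - 1*(-23089)) + 4312)*(N - 6192) = ((24261 - 1*(-23089)) + 4312)*(19828435/40130172 - 6192) = ((24261 + 23089) + 4312)*(-248466196589/40130172) = (47350 + 4312)*(-248466196589/40130172) = 51662*(-248466196589/40130172) = -6418130324090459/20065086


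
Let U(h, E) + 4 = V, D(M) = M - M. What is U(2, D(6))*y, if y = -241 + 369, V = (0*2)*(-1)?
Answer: -512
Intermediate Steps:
D(M) = 0
V = 0 (V = 0*(-1) = 0)
U(h, E) = -4 (U(h, E) = -4 + 0 = -4)
y = 128
U(2, D(6))*y = -4*128 = -512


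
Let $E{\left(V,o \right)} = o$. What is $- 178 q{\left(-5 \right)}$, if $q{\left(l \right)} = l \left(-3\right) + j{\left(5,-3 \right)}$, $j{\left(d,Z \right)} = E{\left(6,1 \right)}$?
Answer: $-2848$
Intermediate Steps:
$j{\left(d,Z \right)} = 1$
$q{\left(l \right)} = 1 - 3 l$ ($q{\left(l \right)} = l \left(-3\right) + 1 = - 3 l + 1 = 1 - 3 l$)
$- 178 q{\left(-5 \right)} = - 178 \left(1 - -15\right) = - 178 \left(1 + 15\right) = \left(-178\right) 16 = -2848$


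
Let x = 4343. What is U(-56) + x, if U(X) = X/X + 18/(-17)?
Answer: 73830/17 ≈ 4342.9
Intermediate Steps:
U(X) = -1/17 (U(X) = 1 + 18*(-1/17) = 1 - 18/17 = -1/17)
U(-56) + x = -1/17 + 4343 = 73830/17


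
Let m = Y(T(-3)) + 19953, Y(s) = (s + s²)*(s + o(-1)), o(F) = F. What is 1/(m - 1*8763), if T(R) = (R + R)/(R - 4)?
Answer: 343/3838092 ≈ 8.9367e-5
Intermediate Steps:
T(R) = 2*R/(-4 + R) (T(R) = (2*R)/(-4 + R) = 2*R/(-4 + R))
Y(s) = (-1 + s)*(s + s²) (Y(s) = (s + s²)*(s - 1) = (s + s²)*(-1 + s) = (-1 + s)*(s + s²))
m = 6843801/343 (m = ((2*(-3)/(-4 - 3))³ - 2*(-3)/(-4 - 3)) + 19953 = ((2*(-3)/(-7))³ - 2*(-3)/(-7)) + 19953 = ((2*(-3)*(-⅐))³ - 2*(-3)*(-1)/7) + 19953 = ((6/7)³ - 1*6/7) + 19953 = (216/343 - 6/7) + 19953 = -78/343 + 19953 = 6843801/343 ≈ 19953.)
1/(m - 1*8763) = 1/(6843801/343 - 1*8763) = 1/(6843801/343 - 8763) = 1/(3838092/343) = 343/3838092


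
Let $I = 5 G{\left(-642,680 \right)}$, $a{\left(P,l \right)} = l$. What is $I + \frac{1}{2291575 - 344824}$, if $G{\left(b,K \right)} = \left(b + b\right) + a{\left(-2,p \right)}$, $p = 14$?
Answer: $- \frac{12361868849}{1946751} \approx -6350.0$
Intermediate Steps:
$G{\left(b,K \right)} = 14 + 2 b$ ($G{\left(b,K \right)} = \left(b + b\right) + 14 = 2 b + 14 = 14 + 2 b$)
$I = -6350$ ($I = 5 \left(14 + 2 \left(-642\right)\right) = 5 \left(14 - 1284\right) = 5 \left(-1270\right) = -6350$)
$I + \frac{1}{2291575 - 344824} = -6350 + \frac{1}{2291575 - 344824} = -6350 + \frac{1}{1946751} = - \frac{12361868849}{1946751}$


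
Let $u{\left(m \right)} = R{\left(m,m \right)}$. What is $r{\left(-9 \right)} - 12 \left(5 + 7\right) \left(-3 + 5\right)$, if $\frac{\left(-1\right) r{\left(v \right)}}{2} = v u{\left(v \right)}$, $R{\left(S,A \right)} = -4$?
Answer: $-360$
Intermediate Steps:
$u{\left(m \right)} = -4$
$r{\left(v \right)} = 8 v$ ($r{\left(v \right)} = - 2 v \left(-4\right) = - 2 \left(- 4 v\right) = 8 v$)
$r{\left(-9 \right)} - 12 \left(5 + 7\right) \left(-3 + 5\right) = 8 \left(-9\right) - 12 \left(5 + 7\right) \left(-3 + 5\right) = -72 - 12 \cdot 12 \cdot 2 = -72 - 288 = -360$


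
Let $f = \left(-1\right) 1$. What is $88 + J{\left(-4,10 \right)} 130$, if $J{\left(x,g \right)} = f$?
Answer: $-42$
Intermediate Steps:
$f = -1$
$J{\left(x,g \right)} = -1$
$88 + J{\left(-4,10 \right)} 130 = 88 - 130 = -42$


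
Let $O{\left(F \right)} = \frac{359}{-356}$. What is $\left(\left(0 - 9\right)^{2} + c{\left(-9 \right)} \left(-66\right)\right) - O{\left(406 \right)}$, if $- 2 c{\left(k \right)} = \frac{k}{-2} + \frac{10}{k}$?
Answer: $\frac{207023}{1068} \approx 193.84$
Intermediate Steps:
$O{\left(F \right)} = - \frac{359}{356}$ ($O{\left(F \right)} = 359 \left(- \frac{1}{356}\right) = - \frac{359}{356}$)
$c{\left(k \right)} = - \frac{5}{k} + \frac{k}{4}$ ($c{\left(k \right)} = - \frac{\frac{k}{-2} + \frac{10}{k}}{2} = - \frac{k \left(- \frac{1}{2}\right) + \frac{10}{k}}{2} = - \frac{- \frac{k}{2} + \frac{10}{k}}{2} = - \frac{\frac{10}{k} - \frac{k}{2}}{2} = - \frac{5}{k} + \frac{k}{4}$)
$\left(\left(0 - 9\right)^{2} + c{\left(-9 \right)} \left(-66\right)\right) - O{\left(406 \right)} = \left(\left(0 - 9\right)^{2} + \left(- \frac{5}{-9} + \frac{1}{4} \left(-9\right)\right) \left(-66\right)\right) - - \frac{359}{356} = \left(\left(-9\right)^{2} + \left(\left(-5\right) \left(- \frac{1}{9}\right) - \frac{9}{4}\right) \left(-66\right)\right) + \frac{359}{356} = \left(81 + \left(\frac{5}{9} - \frac{9}{4}\right) \left(-66\right)\right) + \frac{359}{356} = \left(81 - - \frac{671}{6}\right) + \frac{359}{356} = \left(81 + \frac{671}{6}\right) + \frac{359}{356} = \frac{1157}{6} + \frac{359}{356} = \frac{207023}{1068}$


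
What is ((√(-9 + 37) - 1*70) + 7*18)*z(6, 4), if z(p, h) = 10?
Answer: 560 + 20*√7 ≈ 612.92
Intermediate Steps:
((√(-9 + 37) - 1*70) + 7*18)*z(6, 4) = ((√(-9 + 37) - 1*70) + 7*18)*10 = ((√28 - 70) + 126)*10 = ((2*√7 - 70) + 126)*10 = ((-70 + 2*√7) + 126)*10 = (56 + 2*√7)*10 = 560 + 20*√7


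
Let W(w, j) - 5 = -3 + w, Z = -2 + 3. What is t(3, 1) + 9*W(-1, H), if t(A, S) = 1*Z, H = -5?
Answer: 10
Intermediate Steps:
Z = 1
W(w, j) = 2 + w (W(w, j) = 5 + (-3 + w) = 2 + w)
t(A, S) = 1 (t(A, S) = 1*1 = 1)
t(3, 1) + 9*W(-1, H) = 1 + 9*(2 - 1) = 1 + 9*1 = 1 + 9 = 10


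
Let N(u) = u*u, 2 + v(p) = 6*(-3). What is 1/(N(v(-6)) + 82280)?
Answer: 1/82680 ≈ 1.2095e-5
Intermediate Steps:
v(p) = -20 (v(p) = -2 + 6*(-3) = -2 - 18 = -20)
N(u) = u²
1/(N(v(-6)) + 82280) = 1/((-20)² + 82280) = 1/(400 + 82280) = 1/82680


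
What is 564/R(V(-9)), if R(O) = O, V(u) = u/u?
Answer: 564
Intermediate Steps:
V(u) = 1
564/R(V(-9)) = 564/1 = 564*1 = 564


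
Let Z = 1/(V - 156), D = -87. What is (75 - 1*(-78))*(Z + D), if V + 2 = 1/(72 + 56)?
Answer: -29911993/2247 ≈ -13312.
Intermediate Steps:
V = -255/128 (V = -2 + 1/(72 + 56) = -2 + 1/128 = -255/128 ≈ -1.9922)
Z = -128/20223 (Z = 1/(-255/128 - 156) = 1/(-20223/128) = -128/20223 ≈ -0.0063294)
(75 - 1*(-78))*(Z + D) = (75 - 1*(-78))*(-128/20223 - 87) = (75 + 78)*(-1759529/20223) = 153*(-1759529/20223) = -29911993/2247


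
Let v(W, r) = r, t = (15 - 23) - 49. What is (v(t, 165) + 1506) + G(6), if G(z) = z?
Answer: 1677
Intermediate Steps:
t = -57 (t = -8 - 49 = -57)
(v(t, 165) + 1506) + G(6) = (165 + 1506) + 6 = 1671 + 6 = 1677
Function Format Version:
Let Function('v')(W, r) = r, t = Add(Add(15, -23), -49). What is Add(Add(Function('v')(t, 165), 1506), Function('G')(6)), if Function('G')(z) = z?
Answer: 1677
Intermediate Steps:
t = -57 (t = Add(-8, -49) = -57)
Add(Add(Function('v')(t, 165), 1506), Function('G')(6)) = Add(Add(165, 1506), 6) = Add(1671, 6) = 1677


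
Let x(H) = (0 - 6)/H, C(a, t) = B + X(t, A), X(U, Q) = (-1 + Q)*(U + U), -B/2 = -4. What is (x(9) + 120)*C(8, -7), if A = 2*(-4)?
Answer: 47972/3 ≈ 15991.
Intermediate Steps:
B = 8 (B = -2*(-4) = 8)
A = -8
X(U, Q) = 2*U*(-1 + Q) (X(U, Q) = (-1 + Q)*(2*U) = 2*U*(-1 + Q))
C(a, t) = 8 - 18*t (C(a, t) = 8 + 2*t*(-1 - 8) = 8 + 2*t*(-9) = 8 - 18*t)
x(H) = -6/H
(x(9) + 120)*C(8, -7) = (-6/9 + 120)*(8 - 18*(-7)) = (-6*1/9 + 120)*(8 + 126) = (-2/3 + 120)*134 = (358/3)*134 = 47972/3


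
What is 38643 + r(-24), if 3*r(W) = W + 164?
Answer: 116069/3 ≈ 38690.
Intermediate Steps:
r(W) = 164/3 + W/3 (r(W) = (W + 164)/3 = (164 + W)/3 = 164/3 + W/3)
38643 + r(-24) = 38643 + (164/3 + (⅓)*(-24)) = 38643 + (164/3 - 8) = 38643 + 140/3 = 116069/3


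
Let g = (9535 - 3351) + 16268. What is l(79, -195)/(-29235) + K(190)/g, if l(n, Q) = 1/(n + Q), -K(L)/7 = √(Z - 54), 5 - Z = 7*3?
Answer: 1/3391260 - 7*I*√70/22452 ≈ 2.9488e-7 - 0.0026085*I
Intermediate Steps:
Z = -16 (Z = 5 - 7*3 = 5 - 1*21 = 5 - 21 = -16)
g = 22452 (g = 6184 + 16268 = 22452)
K(L) = -7*I*√70 (K(L) = -7*√(-16 - 54) = -7*I*√70)
l(n, Q) = 1/(Q + n)
l(79, -195)/(-29235) + K(190)/g = 1/((-195 + 79)*(-29235)) - 7*I*√70/22452 = -1/29235/(-116) - 7*I*√70*(1/22452) = -1/116*(-1/29235) - 7*I*√70/22452 = 1/3391260 - 7*I*√70/22452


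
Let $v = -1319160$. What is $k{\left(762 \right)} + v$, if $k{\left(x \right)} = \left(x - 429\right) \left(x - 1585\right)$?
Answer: $-1593219$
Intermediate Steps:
$k{\left(x \right)} = \left(-1585 + x\right) \left(-429 + x\right)$ ($k{\left(x \right)} = \left(-429 + x\right) \left(-1585 + x\right) = \left(-1585 + x\right) \left(-429 + x\right)$)
$k{\left(762 \right)} + v = \left(679965 + 762^{2} - 1534668\right) - 1319160 = \left(679965 + 580644 - 1534668\right) - 1319160 = -274059 - 1319160 = -1593219$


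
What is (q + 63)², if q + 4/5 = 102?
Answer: 674041/25 ≈ 26962.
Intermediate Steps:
q = 506/5 (q = -⅘ + 102 = 506/5 ≈ 101.20)
(q + 63)² = (506/5 + 63)² = (821/5)² = 674041/25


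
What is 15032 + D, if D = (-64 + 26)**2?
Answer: 16476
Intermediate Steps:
D = 1444 (D = (-38)**2 = 1444)
15032 + D = 15032 + 1444 = 16476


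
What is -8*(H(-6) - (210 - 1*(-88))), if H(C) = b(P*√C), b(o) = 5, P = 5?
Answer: 2344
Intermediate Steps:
H(C) = 5
-8*(H(-6) - (210 - 1*(-88))) = -8*(5 - (210 - 1*(-88))) = -8*(5 - (210 + 88)) = -8*(5 - 1*298) = -8*(5 - 298) = -8*(-293) = 2344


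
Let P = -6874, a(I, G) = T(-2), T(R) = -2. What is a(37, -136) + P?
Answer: -6876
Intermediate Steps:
a(I, G) = -2
a(37, -136) + P = -2 - 6874 = -6876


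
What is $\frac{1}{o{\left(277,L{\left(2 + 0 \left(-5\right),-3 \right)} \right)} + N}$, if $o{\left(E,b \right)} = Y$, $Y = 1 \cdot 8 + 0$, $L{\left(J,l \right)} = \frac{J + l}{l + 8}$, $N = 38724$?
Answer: $\frac{1}{38732} \approx 2.5818 \cdot 10^{-5}$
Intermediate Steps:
$L{\left(J,l \right)} = \frac{J + l}{8 + l}$
$Y = 8$ ($Y = 8 + 0 = 8$)
$o{\left(E,b \right)} = 8$
$\frac{1}{o{\left(277,L{\left(2 + 0 \left(-5\right),-3 \right)} \right)} + N} = \frac{1}{8 + 38724} = \frac{1}{38732}$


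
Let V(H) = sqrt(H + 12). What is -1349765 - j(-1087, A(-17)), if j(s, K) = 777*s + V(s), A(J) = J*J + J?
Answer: -505166 - 5*I*sqrt(43) ≈ -5.0517e+5 - 32.787*I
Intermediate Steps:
V(H) = sqrt(12 + H)
A(J) = J + J**2 (A(J) = J**2 + J = J + J**2)
j(s, K) = sqrt(12 + s) + 777*s (j(s, K) = 777*s + sqrt(12 + s) = sqrt(12 + s) + 777*s)
-1349765 - j(-1087, A(-17)) = -1349765 - (sqrt(12 - 1087) + 777*(-1087)) = -1349765 - (sqrt(-1075) - 844599) = -1349765 - (5*I*sqrt(43) - 844599) = -1349765 - (-844599 + 5*I*sqrt(43)) = -1349765 + (844599 - 5*I*sqrt(43)) = -505166 - 5*I*sqrt(43)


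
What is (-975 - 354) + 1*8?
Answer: -1321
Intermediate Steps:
(-975 - 354) + 1*8 = -1329 + 8 = -1321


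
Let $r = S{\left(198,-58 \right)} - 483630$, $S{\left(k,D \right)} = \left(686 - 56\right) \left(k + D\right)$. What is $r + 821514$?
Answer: $426084$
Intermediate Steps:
$S{\left(k,D \right)} = 630 D + 630 k$ ($S{\left(k,D \right)} = 630 \left(D + k\right) = 630 D + 630 k$)
$r = -395430$ ($r = \left(630 \left(-58\right) + 630 \cdot 198\right) - 483630 = \left(-36540 + 124740\right) - 483630 = 88200 - 483630 = -395430$)
$r + 821514 = -395430 + 821514 = 426084$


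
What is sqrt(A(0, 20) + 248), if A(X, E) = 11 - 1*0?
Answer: sqrt(259) ≈ 16.093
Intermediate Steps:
A(X, E) = 11 (A(X, E) = 11 + 0 = 11)
sqrt(A(0, 20) + 248) = sqrt(11 + 248) = sqrt(259)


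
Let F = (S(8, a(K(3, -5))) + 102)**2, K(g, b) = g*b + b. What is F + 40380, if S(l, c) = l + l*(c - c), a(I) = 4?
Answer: 52480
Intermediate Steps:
K(g, b) = b + b*g (K(g, b) = b*g + b = b + b*g)
S(l, c) = l (S(l, c) = l + l*0 = l + 0 = l)
F = 12100 (F = (8 + 102)**2 = 110**2 = 12100)
F + 40380 = 12100 + 40380 = 52480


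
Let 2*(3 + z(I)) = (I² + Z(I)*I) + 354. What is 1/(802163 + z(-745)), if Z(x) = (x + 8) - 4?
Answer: 1/1355872 ≈ 7.3753e-7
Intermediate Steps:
Z(x) = 4 + x (Z(x) = (8 + x) - 4 = 4 + x)
z(I) = 174 + I²/2 + I*(4 + I)/2 (z(I) = -3 + ((I² + (4 + I)*I) + 354)/2 = -3 + ((I² + I*(4 + I)) + 354)/2 = -3 + (354 + I² + I*(4 + I))/2 = -3 + (177 + I²/2 + I*(4 + I)/2) = 174 + I²/2 + I*(4 + I)/2)
1/(802163 + z(-745)) = 1/(802163 + (174 + (-745)² + 2*(-745))) = 1/(802163 + (174 + 555025 - 1490)) = 1/(802163 + 553709) = 1/1355872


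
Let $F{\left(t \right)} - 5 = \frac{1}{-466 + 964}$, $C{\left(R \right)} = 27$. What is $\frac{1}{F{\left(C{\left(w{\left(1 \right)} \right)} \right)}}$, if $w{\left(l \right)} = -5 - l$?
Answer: $\frac{498}{2491} \approx 0.19992$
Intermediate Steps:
$F{\left(t \right)} = \frac{2491}{498}$ ($F{\left(t \right)} = 5 + \frac{1}{-466 + 964} = 5 + \frac{1}{498} = \frac{2491}{498}$)
$\frac{1}{F{\left(C{\left(w{\left(1 \right)} \right)} \right)}} = \frac{1}{\frac{2491}{498}} = \frac{498}{2491}$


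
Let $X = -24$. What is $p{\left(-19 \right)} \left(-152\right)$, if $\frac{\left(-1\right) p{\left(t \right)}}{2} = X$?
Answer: $-7296$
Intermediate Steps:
$p{\left(t \right)} = 48$ ($p{\left(t \right)} = \left(-2\right) \left(-24\right) = 48$)
$p{\left(-19 \right)} \left(-152\right) = 48 \left(-152\right) = -7296$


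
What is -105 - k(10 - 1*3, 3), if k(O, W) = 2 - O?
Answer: -100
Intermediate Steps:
-105 - k(10 - 1*3, 3) = -105 - (2 - (10 - 1*3)) = -105 - (2 - (10 - 3)) = -105 - (2 - 1*7) = -105 - (2 - 7) = -105 - 1*(-5) = -105 + 5 = -100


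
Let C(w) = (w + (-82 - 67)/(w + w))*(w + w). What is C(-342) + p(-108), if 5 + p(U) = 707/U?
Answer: 25246885/108 ≈ 2.3377e+5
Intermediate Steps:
p(U) = -5 + 707/U
C(w) = 2*w*(w - 149/(2*w)) (C(w) = (w - 149*1/(2*w))*(2*w) = (w - 149/(2*w))*(2*w) = 2*w*(w - 149/(2*w)))
C(-342) + p(-108) = (-149 + 2*(-342)²) + (-5 + 707/(-108)) = (-149 + 2*116964) + (-5 + 707*(-1/108)) = (-149 + 233928) + (-5 - 707/108) = 233779 - 1247/108 = 25246885/108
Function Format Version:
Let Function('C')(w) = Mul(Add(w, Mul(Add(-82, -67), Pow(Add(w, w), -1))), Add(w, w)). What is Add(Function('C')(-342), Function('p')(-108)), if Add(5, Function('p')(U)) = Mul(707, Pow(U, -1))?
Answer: Rational(25246885, 108) ≈ 2.3377e+5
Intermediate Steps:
Function('p')(U) = Add(-5, Mul(707, Pow(U, -1)))
Function('C')(w) = Mul(2, w, Add(w, Mul(Rational(-149, 2), Pow(w, -1)))) (Function('C')(w) = Mul(Add(w, Mul(-149, Pow(Mul(2, w), -1))), Mul(2, w)) = Mul(Add(w, Mul(-149, Mul(Rational(1, 2), Pow(w, -1)))), Mul(2, w)) = Mul(Add(w, Mul(Rational(-149, 2), Pow(w, -1))), Mul(2, w)) = Mul(2, w, Add(w, Mul(Rational(-149, 2), Pow(w, -1)))))
Add(Function('C')(-342), Function('p')(-108)) = Add(Add(-149, Mul(2, Pow(-342, 2))), Add(-5, Mul(707, Pow(-108, -1)))) = Add(Add(-149, Mul(2, 116964)), Add(-5, Mul(707, Rational(-1, 108)))) = Add(Add(-149, 233928), Add(-5, Rational(-707, 108))) = Add(233779, Rational(-1247, 108)) = Rational(25246885, 108)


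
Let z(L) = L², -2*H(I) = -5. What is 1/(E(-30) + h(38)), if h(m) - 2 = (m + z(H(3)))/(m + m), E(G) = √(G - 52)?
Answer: 238640/8194337 - 92416*I*√82/8194337 ≈ 0.029123 - 0.10213*I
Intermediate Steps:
H(I) = 5/2 (H(I) = -½*(-5) = 5/2)
E(G) = √(-52 + G)
h(m) = 2 + (25/4 + m)/(2*m) (h(m) = 2 + (m + (5/2)²)/(m + m) = 2 + (m + 25/4)/((2*m)) = 2 + (25/4 + m)*(1/(2*m)) = 2 + (25/4 + m)/(2*m))
1/(E(-30) + h(38)) = 1/(√(-52 - 30) + (5/8)*(5 + 4*38)/38) = 1/(√(-82) + (5/8)*(1/38)*(5 + 152)) = 1/(I*√82 + (5/8)*(1/38)*157) = 1/(I*√82 + 785/304) = 1/(785/304 + I*√82)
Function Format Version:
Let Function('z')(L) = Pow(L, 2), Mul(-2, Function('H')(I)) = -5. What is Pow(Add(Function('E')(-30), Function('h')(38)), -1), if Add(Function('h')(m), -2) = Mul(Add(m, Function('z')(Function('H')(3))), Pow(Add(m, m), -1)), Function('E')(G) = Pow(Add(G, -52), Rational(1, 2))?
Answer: Add(Rational(238640, 8194337), Mul(Rational(-92416, 8194337), I, Pow(82, Rational(1, 2)))) ≈ Add(0.029123, Mul(-0.10213, I))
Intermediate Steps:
Function('H')(I) = Rational(5, 2) (Function('H')(I) = Mul(Rational(-1, 2), -5) = Rational(5, 2))
Function('E')(G) = Pow(Add(-52, G), Rational(1, 2))
Function('h')(m) = Add(2, Mul(Rational(1, 2), Pow(m, -1), Add(Rational(25, 4), m))) (Function('h')(m) = Add(2, Mul(Add(m, Pow(Rational(5, 2), 2)), Pow(Add(m, m), -1))) = Add(2, Mul(Add(m, Rational(25, 4)), Pow(Mul(2, m), -1))) = Add(2, Mul(Add(Rational(25, 4), m), Mul(Rational(1, 2), Pow(m, -1)))) = Add(2, Mul(Rational(1, 2), Pow(m, -1), Add(Rational(25, 4), m))))
Pow(Add(Function('E')(-30), Function('h')(38)), -1) = Pow(Add(Pow(Add(-52, -30), Rational(1, 2)), Mul(Rational(5, 8), Pow(38, -1), Add(5, Mul(4, 38)))), -1) = Pow(Add(Pow(-82, Rational(1, 2)), Mul(Rational(5, 8), Rational(1, 38), Add(5, 152))), -1) = Pow(Add(Mul(I, Pow(82, Rational(1, 2))), Mul(Rational(5, 8), Rational(1, 38), 157)), -1) = Pow(Add(Mul(I, Pow(82, Rational(1, 2))), Rational(785, 304)), -1) = Pow(Add(Rational(785, 304), Mul(I, Pow(82, Rational(1, 2)))), -1)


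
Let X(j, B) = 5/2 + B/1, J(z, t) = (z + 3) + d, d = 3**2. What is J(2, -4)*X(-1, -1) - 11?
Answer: 10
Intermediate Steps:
d = 9
J(z, t) = 12 + z (J(z, t) = (z + 3) + 9 = (3 + z) + 9 = 12 + z)
X(j, B) = 5/2 + B (X(j, B) = 5*(1/2) + B*1 = 5/2 + B)
J(2, -4)*X(-1, -1) - 11 = (12 + 2)*(5/2 - 1) - 11 = 14*(3/2) - 11 = 21 - 11 = 10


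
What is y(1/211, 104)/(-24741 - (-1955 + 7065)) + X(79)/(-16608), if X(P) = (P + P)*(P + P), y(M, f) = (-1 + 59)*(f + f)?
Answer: -236389819/123941352 ≈ -1.9073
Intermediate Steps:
y(M, f) = 116*f (y(M, f) = 58*(2*f) = 116*f)
X(P) = 4*P² (X(P) = (2*P)*(2*P) = 4*P²)
y(1/211, 104)/(-24741 - (-1955 + 7065)) + X(79)/(-16608) = (116*104)/(-24741 - (-1955 + 7065)) + (4*79²)/(-16608) = 12064/(-24741 - 1*5110) + (4*6241)*(-1/16608) = 12064/(-24741 - 5110) + 24964*(-1/16608) = 12064/(-29851) - 6241/4152 = 12064*(-1/29851) - 6241/4152 = -12064/29851 - 6241/4152 = -236389819/123941352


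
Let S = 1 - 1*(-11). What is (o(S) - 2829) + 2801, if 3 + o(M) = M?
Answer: -19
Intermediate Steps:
S = 12 (S = 1 + 11 = 12)
o(M) = -3 + M
(o(S) - 2829) + 2801 = ((-3 + 12) - 2829) + 2801 = (9 - 2829) + 2801 = -2820 + 2801 = -19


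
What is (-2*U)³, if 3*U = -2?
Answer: 64/27 ≈ 2.3704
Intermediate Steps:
U = -⅔ (U = (⅓)*(-2) = -⅔ ≈ -0.66667)
(-2*U)³ = (-2*(-⅔))³ = (4/3)³ = 64/27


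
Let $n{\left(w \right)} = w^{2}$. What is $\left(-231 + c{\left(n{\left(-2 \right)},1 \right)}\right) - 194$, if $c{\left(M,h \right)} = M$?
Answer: $-421$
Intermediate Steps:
$\left(-231 + c{\left(n{\left(-2 \right)},1 \right)}\right) - 194 = \left(-231 + \left(-2\right)^{2}\right) - 194 = \left(-231 + 4\right) - 194 = -227 - 194 = -421$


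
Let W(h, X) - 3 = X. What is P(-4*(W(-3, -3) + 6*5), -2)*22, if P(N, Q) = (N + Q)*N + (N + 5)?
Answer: 319550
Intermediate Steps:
W(h, X) = 3 + X
P(N, Q) = 5 + N + N*(N + Q) (P(N, Q) = N*(N + Q) + (5 + N) = 5 + N + N*(N + Q))
P(-4*(W(-3, -3) + 6*5), -2)*22 = (5 - 4*((3 - 3) + 6*5) + (-4*((3 - 3) + 6*5))² - 4*((3 - 3) + 6*5)*(-2))*22 = (5 - 4*(0 + 30) + (-4*(0 + 30))² - 4*(0 + 30)*(-2))*22 = (5 - 4*30 + (-4*30)² - 4*30*(-2))*22 = (5 - 120 + (-120)² - 120*(-2))*22 = (5 - 120 + 14400 + 240)*22 = 14525*22 = 319550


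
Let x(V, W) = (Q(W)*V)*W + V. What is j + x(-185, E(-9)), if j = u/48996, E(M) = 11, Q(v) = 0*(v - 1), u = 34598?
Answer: -4514831/24498 ≈ -184.29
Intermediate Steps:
Q(v) = 0 (Q(v) = 0*(-1 + v) = 0)
x(V, W) = V (x(V, W) = (0*V)*W + V = 0*W + V = 0 + V = V)
j = 17299/24498 (j = 34598/48996 = 34598*(1/48996) = 17299/24498 ≈ 0.70614)
j + x(-185, E(-9)) = 17299/24498 - 185 = -4514831/24498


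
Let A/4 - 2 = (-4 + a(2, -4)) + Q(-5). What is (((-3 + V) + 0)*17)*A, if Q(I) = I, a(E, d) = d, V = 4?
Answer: -748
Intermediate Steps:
A = -44 (A = 8 + 4*((-4 - 4) - 5) = 8 + 4*(-8 - 5) = 8 + 4*(-13) = 8 - 52 = -44)
(((-3 + V) + 0)*17)*A = (((-3 + 4) + 0)*17)*(-44) = ((1 + 0)*17)*(-44) = (1*17)*(-44) = 17*(-44) = -748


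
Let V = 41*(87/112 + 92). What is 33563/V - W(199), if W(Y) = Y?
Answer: -81021113/426031 ≈ -190.18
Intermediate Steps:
V = 426031/112 (V = 41*(87*(1/112) + 92) = 41*(87/112 + 92) = 41*(10391/112) = 426031/112 ≈ 3803.8)
33563/V - W(199) = 33563/(426031/112) - 1*199 = 33563*(112/426031) - 199 = 3759056/426031 - 199 = -81021113/426031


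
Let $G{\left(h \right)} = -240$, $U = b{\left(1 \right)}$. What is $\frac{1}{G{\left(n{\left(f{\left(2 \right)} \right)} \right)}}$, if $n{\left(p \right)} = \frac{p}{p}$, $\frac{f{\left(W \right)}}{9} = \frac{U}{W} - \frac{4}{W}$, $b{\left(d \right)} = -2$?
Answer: $- \frac{1}{240} \approx -0.0041667$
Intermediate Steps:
$U = -2$
$f{\left(W \right)} = - \frac{54}{W}$ ($f{\left(W \right)} = 9 \left(- \frac{2}{W} - \frac{4}{W}\right) = 9 \left(- \frac{6}{W}\right) = - \frac{54}{W}$)
$n{\left(p \right)} = 1$
$\frac{1}{G{\left(n{\left(f{\left(2 \right)} \right)} \right)}} = \frac{1}{-240} = - \frac{1}{240}$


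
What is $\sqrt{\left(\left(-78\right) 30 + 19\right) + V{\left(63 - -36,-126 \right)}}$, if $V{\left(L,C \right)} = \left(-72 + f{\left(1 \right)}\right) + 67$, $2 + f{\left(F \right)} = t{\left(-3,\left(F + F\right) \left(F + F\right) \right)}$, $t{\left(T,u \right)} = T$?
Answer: $3 i \sqrt{259} \approx 48.28 i$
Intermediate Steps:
$f{\left(F \right)} = -5$ ($f{\left(F \right)} = -2 - 3 = -5$)
$V{\left(L,C \right)} = -10$ ($V{\left(L,C \right)} = \left(-72 - 5\right) + 67 = -77 + 67 = -10$)
$\sqrt{\left(\left(-78\right) 30 + 19\right) + V{\left(63 - -36,-126 \right)}} = \sqrt{\left(\left(-78\right) 30 + 19\right) - 10} = \sqrt{\left(-2340 + 19\right) - 10} = \sqrt{-2321 - 10} = \sqrt{-2331} = 3 i \sqrt{259}$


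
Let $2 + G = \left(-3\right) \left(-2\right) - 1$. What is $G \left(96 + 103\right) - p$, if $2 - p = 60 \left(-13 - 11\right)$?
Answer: $-845$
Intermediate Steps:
$G = 3$ ($G = -2 - -5 = -2 + \left(6 - 1\right) = -2 + 5 = 3$)
$p = 1442$ ($p = 2 - 60 \left(-13 - 11\right) = 2 - 60 \left(-24\right) = 2 - -1440 = 2 + 1440 = 1442$)
$G \left(96 + 103\right) - p = 3 \left(96 + 103\right) - 1442 = 3 \cdot 199 - 1442 = 597 - 1442 = -845$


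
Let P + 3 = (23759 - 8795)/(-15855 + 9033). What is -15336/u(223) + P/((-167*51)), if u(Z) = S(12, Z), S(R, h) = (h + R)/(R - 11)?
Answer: -148509813869/2275699815 ≈ -65.259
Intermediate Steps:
S(R, h) = (R + h)/(-11 + R)
u(Z) = 12 + Z (u(Z) = (12 + Z)/(-11 + 12) = (12 + Z)/1 = 1*(12 + Z) = 12 + Z)
P = -5905/1137 (P = -3 + (23759 - 8795)/(-15855 + 9033) = -3 + 14964/(-6822) = -3 + 14964*(-1/6822) = -3 - 2494/1137 = -5905/1137 ≈ -5.1935)
-15336/u(223) + P/((-167*51)) = -15336/(12 + 223) - 5905/(1137*((-167*51))) = -15336/235 - 5905/1137/(-8517) = -15336*1/235 - 5905/1137*(-1/8517) = -15336/235 + 5905/9683829 = -148509813869/2275699815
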